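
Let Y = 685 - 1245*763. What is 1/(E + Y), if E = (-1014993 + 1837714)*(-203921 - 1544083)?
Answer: -1/1438120548134 ≈ -6.9535e-13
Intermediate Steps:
E = -1438119598884 (E = 822721*(-1748004) = -1438119598884)
Y = -949250 (Y = 685 - 949935 = -949250)
1/(E + Y) = 1/(-1438119598884 - 949250) = 1/(-1438120548134) = -1/1438120548134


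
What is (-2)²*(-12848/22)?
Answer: -2336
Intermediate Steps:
(-2)²*(-12848/22) = 4*(-12848/22) = 4*(-176*73/22) = 4*(-584) = -2336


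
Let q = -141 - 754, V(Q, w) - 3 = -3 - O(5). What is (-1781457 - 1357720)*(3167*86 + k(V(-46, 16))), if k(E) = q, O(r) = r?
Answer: -852182962659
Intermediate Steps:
V(Q, w) = -5 (V(Q, w) = 3 + (-3 - 1*5) = 3 + (-3 - 5) = 3 - 8 = -5)
q = -895
k(E) = -895
(-1781457 - 1357720)*(3167*86 + k(V(-46, 16))) = (-1781457 - 1357720)*(3167*86 - 895) = -3139177*(272362 - 895) = -3139177*271467 = -852182962659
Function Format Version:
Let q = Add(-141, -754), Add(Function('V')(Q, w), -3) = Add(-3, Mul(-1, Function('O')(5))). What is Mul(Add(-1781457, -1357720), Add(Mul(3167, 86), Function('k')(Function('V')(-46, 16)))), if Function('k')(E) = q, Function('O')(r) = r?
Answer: -852182962659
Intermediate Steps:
Function('V')(Q, w) = -5 (Function('V')(Q, w) = Add(3, Add(-3, Mul(-1, 5))) = Add(3, Add(-3, -5)) = Add(3, -8) = -5)
q = -895
Function('k')(E) = -895
Mul(Add(-1781457, -1357720), Add(Mul(3167, 86), Function('k')(Function('V')(-46, 16)))) = Mul(Add(-1781457, -1357720), Add(Mul(3167, 86), -895)) = Mul(-3139177, Add(272362, -895)) = Mul(-3139177, 271467) = -852182962659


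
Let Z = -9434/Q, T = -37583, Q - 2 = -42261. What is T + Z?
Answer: -1588210563/42259 ≈ -37583.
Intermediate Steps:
Q = -42259 (Q = 2 - 42261 = -42259)
Z = 9434/42259 (Z = -9434/(-42259) = -9434*(-1/42259) = 9434/42259 ≈ 0.22324)
T + Z = -37583 + 9434/42259 = -1588210563/42259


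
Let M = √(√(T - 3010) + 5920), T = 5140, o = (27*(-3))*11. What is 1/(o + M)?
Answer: -1/(891 - √(5920 + √2130)) ≈ -0.0012289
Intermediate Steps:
o = -891 (o = -81*11 = -891)
M = √(5920 + √2130) (M = √(√(5140 - 3010) + 5920) = √(√2130 + 5920) = √(5920 + √2130) ≈ 77.241)
1/(o + M) = 1/(-891 + √(5920 + √2130))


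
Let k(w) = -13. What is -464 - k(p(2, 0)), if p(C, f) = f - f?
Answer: -451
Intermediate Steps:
p(C, f) = 0
-464 - k(p(2, 0)) = -464 - 1*(-13) = -464 + 13 = -451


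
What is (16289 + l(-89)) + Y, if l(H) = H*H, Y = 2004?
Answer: 26214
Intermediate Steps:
l(H) = H²
(16289 + l(-89)) + Y = (16289 + (-89)²) + 2004 = (16289 + 7921) + 2004 = 24210 + 2004 = 26214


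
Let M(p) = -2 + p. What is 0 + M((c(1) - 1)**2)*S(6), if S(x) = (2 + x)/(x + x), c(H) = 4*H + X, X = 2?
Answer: 46/3 ≈ 15.333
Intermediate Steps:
c(H) = 2 + 4*H (c(H) = 4*H + 2 = 2 + 4*H)
S(x) = (2 + x)/(2*x) (S(x) = (2 + x)/((2*x)) = (2 + x)*(1/(2*x)) = (2 + x)/(2*x))
0 + M((c(1) - 1)**2)*S(6) = 0 + (-2 + ((2 + 4*1) - 1)**2)*((1/2)*(2 + 6)/6) = 0 + (-2 + ((2 + 4) - 1)**2)*((1/2)*(1/6)*8) = 0 + (-2 + (6 - 1)**2)*(2/3) = 0 + (-2 + 5**2)*(2/3) = 0 + (-2 + 25)*(2/3) = 0 + 23*(2/3) = 0 + 46/3 = 46/3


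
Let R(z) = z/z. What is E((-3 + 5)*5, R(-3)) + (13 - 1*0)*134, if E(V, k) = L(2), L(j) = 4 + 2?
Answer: 1748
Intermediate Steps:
L(j) = 6
R(z) = 1
E(V, k) = 6
E((-3 + 5)*5, R(-3)) + (13 - 1*0)*134 = 6 + (13 - 1*0)*134 = 6 + (13 + 0)*134 = 6 + 13*134 = 6 + 1742 = 1748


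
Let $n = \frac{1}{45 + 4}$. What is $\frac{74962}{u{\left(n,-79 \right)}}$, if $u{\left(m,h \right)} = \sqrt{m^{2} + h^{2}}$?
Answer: $\frac{1836569 \sqrt{14984642}}{7492321} \approx 948.89$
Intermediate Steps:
$n = \frac{1}{49} \approx 0.020408$
$u{\left(m,h \right)} = \sqrt{h^{2} + m^{2}}$
$\frac{74962}{u{\left(n,-79 \right)}} = \frac{74962}{\sqrt{\left(-79\right)^{2} + \left(\frac{1}{49}\right)^{2}}} = \frac{74962}{\sqrt{6241 + \frac{1}{2401}}} = \frac{74962}{\sqrt{\frac{14984642}{2401}}} = \frac{74962}{\frac{1}{49} \sqrt{14984642}} = 74962 \frac{49 \sqrt{14984642}}{14984642} = \frac{1836569 \sqrt{14984642}}{7492321}$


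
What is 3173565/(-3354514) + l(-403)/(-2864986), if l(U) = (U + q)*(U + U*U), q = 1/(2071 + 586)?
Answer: 278876711823520275/12767729456779114 ≈ 21.842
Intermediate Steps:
q = 1/2657 ≈ 0.00037636
l(U) = (1/2657 + U)*(U + U²) (l(U) = (U + 1/2657)*(U + U*U) = (1/2657 + U)*(U + U²))
3173565/(-3354514) + l(-403)/(-2864986) = 3173565/(-3354514) + ((1/2657)*(-403)*(1 + 2657*(-403)² + 2658*(-403)))/(-2864986) = 3173565*(-1/3354514) + ((1/2657)*(-403)*(1 + 2657*162409 - 1071174))*(-1/2864986) = -3173565/3354514 + ((1/2657)*(-403)*(1 + 431520713 - 1071174))*(-1/2864986) = -3173565/3354514 + ((1/2657)*(-403)*430449540)*(-1/2864986) = -3173565/3354514 - 173471164620/2657*(-1/2864986) = -3173565/3354514 + 86735582310/3806133901 = 278876711823520275/12767729456779114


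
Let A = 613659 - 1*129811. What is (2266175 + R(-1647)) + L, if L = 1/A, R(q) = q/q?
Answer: 1096484725249/483848 ≈ 2.2662e+6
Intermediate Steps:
A = 483848 (A = 613659 - 129811 = 483848)
R(q) = 1
L = 1/483848 ≈ 2.0668e-6
(2266175 + R(-1647)) + L = (2266175 + 1) + 1/483848 = 2266176 + 1/483848 = 1096484725249/483848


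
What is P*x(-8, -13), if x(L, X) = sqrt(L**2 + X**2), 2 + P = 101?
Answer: 99*sqrt(233) ≈ 1511.2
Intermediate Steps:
P = 99 (P = -2 + 101 = 99)
P*x(-8, -13) = 99*sqrt((-8)**2 + (-13)**2) = 99*sqrt(64 + 169) = 99*sqrt(233)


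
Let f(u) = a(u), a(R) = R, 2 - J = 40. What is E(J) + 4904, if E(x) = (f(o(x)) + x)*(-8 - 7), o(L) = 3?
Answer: 5429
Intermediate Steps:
J = -38 (J = 2 - 1*40 = 2 - 40 = -38)
f(u) = u
E(x) = -45 - 15*x (E(x) = (3 + x)*(-8 - 7) = (3 + x)*(-15) = -45 - 15*x)
E(J) + 4904 = (-45 - 15*(-38)) + 4904 = (-45 + 570) + 4904 = 525 + 4904 = 5429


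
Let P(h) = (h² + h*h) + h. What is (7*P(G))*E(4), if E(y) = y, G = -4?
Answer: 784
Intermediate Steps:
P(h) = h + 2*h² (P(h) = (h² + h²) + h = 2*h² + h = h + 2*h²)
(7*P(G))*E(4) = (7*(-4*(1 + 2*(-4))))*4 = (7*(-4*(1 - 8)))*4 = (7*(-4*(-7)))*4 = (7*28)*4 = 196*4 = 784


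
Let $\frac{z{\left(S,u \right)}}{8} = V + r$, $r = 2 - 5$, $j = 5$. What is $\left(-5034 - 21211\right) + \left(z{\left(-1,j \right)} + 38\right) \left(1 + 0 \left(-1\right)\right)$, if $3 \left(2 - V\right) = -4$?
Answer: $- \frac{78613}{3} \approx -26204.0$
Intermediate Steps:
$V = \frac{10}{3}$ ($V = 2 - - \frac{4}{3} = 2 + \frac{4}{3} = \frac{10}{3} \approx 3.3333$)
$r = -3$
$z{\left(S,u \right)} = \frac{8}{3}$ ($z{\left(S,u \right)} = 8 \left(\frac{10}{3} - 3\right) = 8 \cdot \frac{1}{3} = \frac{8}{3}$)
$\left(-5034 - 21211\right) + \left(z{\left(-1,j \right)} + 38\right) \left(1 + 0 \left(-1\right)\right) = \left(-5034 - 21211\right) + \left(\frac{8}{3} + 38\right) \left(1 + 0 \left(-1\right)\right) = -26245 + \frac{122 \left(1 + 0\right)}{3} = -26245 + \frac{122}{3} \cdot 1 = -26245 + \frac{122}{3} = - \frac{78613}{3}$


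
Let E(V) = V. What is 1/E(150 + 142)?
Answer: 1/292 ≈ 0.0034247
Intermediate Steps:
1/E(150 + 142) = 1/(150 + 142) = 1/292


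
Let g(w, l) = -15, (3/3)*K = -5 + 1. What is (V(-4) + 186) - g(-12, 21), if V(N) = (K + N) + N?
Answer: 189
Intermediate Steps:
K = -4 (K = -5 + 1 = -4)
V(N) = -4 + 2*N (V(N) = (-4 + N) + N = -4 + 2*N)
(V(-4) + 186) - g(-12, 21) = ((-4 + 2*(-4)) + 186) - 1*(-15) = ((-4 - 8) + 186) + 15 = (-12 + 186) + 15 = 174 + 15 = 189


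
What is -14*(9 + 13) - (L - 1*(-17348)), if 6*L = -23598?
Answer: -13723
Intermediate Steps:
L = -3933 (L = (⅙)*(-23598) = -3933)
-14*(9 + 13) - (L - 1*(-17348)) = -14*(9 + 13) - (-3933 - 1*(-17348)) = -14*22 - (-3933 + 17348) = -308 - 1*13415 = -308 - 13415 = -13723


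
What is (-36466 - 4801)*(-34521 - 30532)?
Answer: 2684542151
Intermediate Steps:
(-36466 - 4801)*(-34521 - 30532) = -41267*(-65053) = 2684542151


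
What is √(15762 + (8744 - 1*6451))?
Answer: √18055 ≈ 134.37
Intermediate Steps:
√(15762 + (8744 - 1*6451)) = √(15762 + (8744 - 6451)) = √(15762 + 2293) = √18055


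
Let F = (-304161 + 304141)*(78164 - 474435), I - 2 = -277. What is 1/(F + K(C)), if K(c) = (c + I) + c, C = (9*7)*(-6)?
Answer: 1/7924389 ≈ 1.2619e-7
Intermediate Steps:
I = -275 (I = 2 - 277 = -275)
F = 7925420 (F = -20*(-396271) = 7925420)
C = -378 (C = 63*(-6) = -378)
K(c) = -275 + 2*c (K(c) = (c - 275) + c = (-275 + c) + c = -275 + 2*c)
1/(F + K(C)) = 1/(7925420 + (-275 + 2*(-378))) = 1/(7925420 + (-275 - 756)) = 1/(7925420 - 1031) = 1/7924389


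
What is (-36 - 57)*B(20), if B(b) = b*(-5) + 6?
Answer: 8742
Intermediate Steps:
B(b) = 6 - 5*b (B(b) = -5*b + 6 = 6 - 5*b)
(-36 - 57)*B(20) = (-36 - 57)*(6 - 5*20) = -93*(6 - 100) = -93*(-94) = 8742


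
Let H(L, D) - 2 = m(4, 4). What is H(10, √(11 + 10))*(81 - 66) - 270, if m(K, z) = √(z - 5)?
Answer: -240 + 15*I ≈ -240.0 + 15.0*I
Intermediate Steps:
m(K, z) = √(-5 + z)
H(L, D) = 2 + I (H(L, D) = 2 + √(-5 + 4) = 2 + √(-1) = 2 + I)
H(10, √(11 + 10))*(81 - 66) - 270 = (2 + I)*(81 - 66) - 270 = (2 + I)*15 - 270 = (30 + 15*I) - 270 = -240 + 15*I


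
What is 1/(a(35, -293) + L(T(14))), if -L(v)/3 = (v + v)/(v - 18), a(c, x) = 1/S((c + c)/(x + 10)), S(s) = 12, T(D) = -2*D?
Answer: -276/985 ≈ -0.28020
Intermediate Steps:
a(c, x) = 1/12
L(v) = -6*v/(-18 + v) (L(v) = -3*(v + v)/(v - 18) = -3*2*v/(-18 + v) = -6*v/(-18 + v))
1/(a(35, -293) + L(T(14))) = 1/(1/12 - 6*(-2*14)/(-18 - 2*14)) = 1/(1/12 - 6*(-28)/(-18 - 28)) = 1/(1/12 - 6*(-28)/(-46)) = 1/(1/12 - 6*(-28)*(-1/46)) = 1/(1/12 - 84/23) = 1/(-985/276) = -276/985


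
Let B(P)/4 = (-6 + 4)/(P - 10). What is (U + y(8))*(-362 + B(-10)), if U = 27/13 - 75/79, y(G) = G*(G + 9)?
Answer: -50924128/1027 ≈ -49585.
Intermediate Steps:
B(P) = -8/(-10 + P) (B(P) = 4*((-6 + 4)/(P - 10)) = 4*(-2/(-10 + P)) = -8/(-10 + P))
y(G) = G*(9 + G)
U = 1158/1027 (U = 27*(1/13) - 75*1/79 = 27/13 - 75/79 = 1158/1027 ≈ 1.1276)
(U + y(8))*(-362 + B(-10)) = (1158/1027 + 8*(9 + 8))*(-362 - 8/(-10 - 10)) = (1158/1027 + 8*17)*(-362 - 8/(-20)) = (1158/1027 + 136)*(-362 - 8*(-1/20)) = 140830*(-362 + ⅖)/1027 = (140830/1027)*(-1808/5) = -50924128/1027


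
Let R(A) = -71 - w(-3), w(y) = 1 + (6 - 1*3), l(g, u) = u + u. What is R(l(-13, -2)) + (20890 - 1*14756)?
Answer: 6059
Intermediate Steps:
l(g, u) = 2*u
w(y) = 4 (w(y) = 1 + (6 - 3) = 1 + 3 = 4)
R(A) = -75 (R(A) = -71 - 1*4 = -71 - 4 = -75)
R(l(-13, -2)) + (20890 - 1*14756) = -75 + (20890 - 1*14756) = -75 + (20890 - 14756) = -75 + 6134 = 6059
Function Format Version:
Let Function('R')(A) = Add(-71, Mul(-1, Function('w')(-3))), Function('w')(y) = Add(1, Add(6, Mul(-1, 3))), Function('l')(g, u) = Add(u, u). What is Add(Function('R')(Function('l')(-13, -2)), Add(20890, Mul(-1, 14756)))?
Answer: 6059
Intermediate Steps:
Function('l')(g, u) = Mul(2, u)
Function('w')(y) = 4 (Function('w')(y) = Add(1, Add(6, -3)) = Add(1, 3) = 4)
Function('R')(A) = -75 (Function('R')(A) = Add(-71, Mul(-1, 4)) = Add(-71, -4) = -75)
Add(Function('R')(Function('l')(-13, -2)), Add(20890, Mul(-1, 14756))) = Add(-75, Add(20890, Mul(-1, 14756))) = Add(-75, Add(20890, -14756)) = Add(-75, 6134) = 6059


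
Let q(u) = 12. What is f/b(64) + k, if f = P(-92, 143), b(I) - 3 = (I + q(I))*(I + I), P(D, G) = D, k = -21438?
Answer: -208613270/9731 ≈ -21438.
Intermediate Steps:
b(I) = 3 + 2*I*(12 + I) (b(I) = 3 + (I + 12)*(I + I) = 3 + (12 + I)*(2*I) = 3 + 2*I*(12 + I))
f = -92
f/b(64) + k = -92/(3 + 2*64² + 24*64) - 21438 = -92/(3 + 2*4096 + 1536) - 21438 = -92/(3 + 8192 + 1536) - 21438 = -92/9731 - 21438 = -208613270/9731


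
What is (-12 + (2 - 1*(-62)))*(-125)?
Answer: -6500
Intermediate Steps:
(-12 + (2 - 1*(-62)))*(-125) = (-12 + (2 + 62))*(-125) = (-12 + 64)*(-125) = 52*(-125) = -6500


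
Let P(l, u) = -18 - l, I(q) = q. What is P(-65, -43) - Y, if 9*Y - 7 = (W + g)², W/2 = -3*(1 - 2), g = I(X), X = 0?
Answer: 380/9 ≈ 42.222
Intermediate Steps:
g = 0
W = 6 (W = 2*(-3*(1 - 2)) = 2*(-3*(-1)) = 2*3 = 6)
Y = 43/9 (Y = 7/9 + (6 + 0)²/9 = 7/9 + (⅑)*6² = 7/9 + (⅑)*36 = 7/9 + 4 = 43/9 ≈ 4.7778)
P(-65, -43) - Y = (-18 - 1*(-65)) - 1*43/9 = (-18 + 65) - 43/9 = 47 - 43/9 = 380/9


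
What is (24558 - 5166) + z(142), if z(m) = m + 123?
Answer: 19657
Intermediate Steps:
z(m) = 123 + m
(24558 - 5166) + z(142) = (24558 - 5166) + (123 + 142) = 19392 + 265 = 19657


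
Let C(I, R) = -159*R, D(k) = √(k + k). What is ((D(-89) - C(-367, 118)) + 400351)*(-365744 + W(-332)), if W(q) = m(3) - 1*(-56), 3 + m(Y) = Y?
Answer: -153264594744 - 365688*I*√178 ≈ -1.5326e+11 - 4.8789e+6*I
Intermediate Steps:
D(k) = √2*√k (D(k) = √(2*k) = √2*√k)
m(Y) = -3 + Y
W(q) = 56 (W(q) = (-3 + 3) - 1*(-56) = 0 + 56 = 56)
((D(-89) - C(-367, 118)) + 400351)*(-365744 + W(-332)) = ((√2*√(-89) - (-159)*118) + 400351)*(-365744 + 56) = ((√2*(I*√89) - 1*(-18762)) + 400351)*(-365688) = ((I*√178 + 18762) + 400351)*(-365688) = ((18762 + I*√178) + 400351)*(-365688) = (419113 + I*√178)*(-365688) = -153264594744 - 365688*I*√178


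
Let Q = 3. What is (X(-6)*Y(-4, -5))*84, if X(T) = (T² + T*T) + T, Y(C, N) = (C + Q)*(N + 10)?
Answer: -27720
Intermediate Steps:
Y(C, N) = (3 + C)*(10 + N) (Y(C, N) = (C + 3)*(N + 10) = (3 + C)*(10 + N))
X(T) = T + 2*T² (X(T) = (T² + T²) + T = 2*T² + T = T + 2*T²)
(X(-6)*Y(-4, -5))*84 = ((-6*(1 + 2*(-6)))*(30 + 3*(-5) + 10*(-4) - 4*(-5)))*84 = ((-6*(1 - 12))*(30 - 15 - 40 + 20))*84 = (-6*(-11)*(-5))*84 = (66*(-5))*84 = -330*84 = -27720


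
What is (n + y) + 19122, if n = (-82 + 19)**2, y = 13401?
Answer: 36492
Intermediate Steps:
n = 3969 (n = (-63)**2 = 3969)
(n + y) + 19122 = (3969 + 13401) + 19122 = 17370 + 19122 = 36492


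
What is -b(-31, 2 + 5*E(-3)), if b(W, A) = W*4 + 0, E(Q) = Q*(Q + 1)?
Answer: 124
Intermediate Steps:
E(Q) = Q*(1 + Q)
b(W, A) = 4*W (b(W, A) = 4*W + 0 = 4*W)
-b(-31, 2 + 5*E(-3)) = -4*(-31) = -1*(-124) = 124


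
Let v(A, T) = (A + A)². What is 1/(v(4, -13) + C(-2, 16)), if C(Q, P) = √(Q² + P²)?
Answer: 16/959 - √65/1918 ≈ 0.012481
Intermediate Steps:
C(Q, P) = √(P² + Q²)
v(A, T) = 4*A² (v(A, T) = (2*A)² = 4*A²)
1/(v(4, -13) + C(-2, 16)) = 1/(4*4² + √(16² + (-2)²)) = 1/(4*16 + √(256 + 4)) = 1/(64 + √260) = 1/(64 + 2*√65)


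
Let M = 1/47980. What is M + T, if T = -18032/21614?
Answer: -432576873/518519860 ≈ -0.83425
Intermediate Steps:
T = -9016/10807 (T = -18032*1/21614 = -9016/10807 ≈ -0.83427)
M = 1/47980 ≈ 2.0842e-5
M + T = 1/47980 - 9016/10807 = -432576873/518519860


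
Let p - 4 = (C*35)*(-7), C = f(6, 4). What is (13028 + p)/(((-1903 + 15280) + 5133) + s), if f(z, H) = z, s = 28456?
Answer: 5781/23483 ≈ 0.24618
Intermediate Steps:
C = 6
p = -1466 (p = 4 + (6*35)*(-7) = 4 + 210*(-7) = 4 - 1470 = -1466)
(13028 + p)/(((-1903 + 15280) + 5133) + s) = (13028 - 1466)/(((-1903 + 15280) + 5133) + 28456) = 11562/((13377 + 5133) + 28456) = 11562/(18510 + 28456) = 11562/46966 = 11562*(1/46966) = 5781/23483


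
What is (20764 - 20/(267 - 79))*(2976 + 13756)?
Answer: 347421468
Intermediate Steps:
(20764 - 20/(267 - 79))*(2976 + 13756) = (20764 - 20/188)*16732 = (20764 - 20*1/188)*16732 = (20764 - 5/47)*16732 = (975903/47)*16732 = 347421468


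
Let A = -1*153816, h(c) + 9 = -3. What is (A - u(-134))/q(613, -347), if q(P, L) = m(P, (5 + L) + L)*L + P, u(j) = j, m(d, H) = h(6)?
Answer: -153682/4777 ≈ -32.171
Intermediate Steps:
h(c) = -12 (h(c) = -9 - 3 = -12)
m(d, H) = -12
A = -153816
q(P, L) = P - 12*L (q(P, L) = -12*L + P = P - 12*L)
(A - u(-134))/q(613, -347) = (-153816 - 1*(-134))/(613 - 12*(-347)) = (-153816 + 134)/(613 + 4164) = -153682/4777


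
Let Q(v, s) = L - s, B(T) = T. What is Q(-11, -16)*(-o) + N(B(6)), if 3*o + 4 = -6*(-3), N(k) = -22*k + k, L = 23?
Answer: -308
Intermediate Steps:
Q(v, s) = 23 - s
N(k) = -21*k
o = 14/3 (o = -4/3 + (-6*(-3))/3 = -4/3 + (⅓)*18 = -4/3 + 6 = 14/3 ≈ 4.6667)
Q(-11, -16)*(-o) + N(B(6)) = (23 - 1*(-16))*(-1*14/3) - 21*6 = (23 + 16)*(-14/3) - 126 = 39*(-14/3) - 126 = -182 - 126 = -308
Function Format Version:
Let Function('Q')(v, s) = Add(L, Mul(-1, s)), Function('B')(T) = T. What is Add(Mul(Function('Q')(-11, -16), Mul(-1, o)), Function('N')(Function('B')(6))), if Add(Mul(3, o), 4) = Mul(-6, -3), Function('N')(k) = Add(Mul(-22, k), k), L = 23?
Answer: -308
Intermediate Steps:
Function('Q')(v, s) = Add(23, Mul(-1, s))
Function('N')(k) = Mul(-21, k)
o = Rational(14, 3) (o = Add(Rational(-4, 3), Mul(Rational(1, 3), Mul(-6, -3))) = Add(Rational(-4, 3), Mul(Rational(1, 3), 18)) = Add(Rational(-4, 3), 6) = Rational(14, 3) ≈ 4.6667)
Add(Mul(Function('Q')(-11, -16), Mul(-1, o)), Function('N')(Function('B')(6))) = Add(Mul(Add(23, Mul(-1, -16)), Mul(-1, Rational(14, 3))), Mul(-21, 6)) = Add(Mul(Add(23, 16), Rational(-14, 3)), -126) = Add(Mul(39, Rational(-14, 3)), -126) = Add(-182, -126) = -308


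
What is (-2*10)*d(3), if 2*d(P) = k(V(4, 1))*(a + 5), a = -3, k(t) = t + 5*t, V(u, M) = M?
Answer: -120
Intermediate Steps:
k(t) = 6*t
d(P) = 6 (d(P) = ((6*1)*(-3 + 5))/2 = (6*2)/2 = (1/2)*12 = 6)
(-2*10)*d(3) = -2*10*6 = -20*6 = -120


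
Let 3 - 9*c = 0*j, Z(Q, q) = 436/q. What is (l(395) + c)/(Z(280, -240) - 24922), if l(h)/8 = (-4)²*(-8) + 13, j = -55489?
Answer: 55180/1495429 ≈ 0.036899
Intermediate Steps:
l(h) = -920 (l(h) = 8*((-4)²*(-8) + 13) = 8*(16*(-8) + 13) = 8*(-128 + 13) = 8*(-115) = -920)
c = ⅓ (c = ⅓ - 0*(-55489) = ⅓ - ⅑*0 = ⅓ + 0 = ⅓ ≈ 0.33333)
(l(395) + c)/(Z(280, -240) - 24922) = (-920 + ⅓)/(436/(-240) - 24922) = -2759/(3*(436*(-1/240) - 24922)) = -2759/(3*(-109/60 - 24922)) = -2759/(3*(-1495429/60)) = -2759/3*(-60/1495429) = 55180/1495429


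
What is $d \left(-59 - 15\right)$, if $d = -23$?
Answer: $1702$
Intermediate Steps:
$d \left(-59 - 15\right) = - 23 \left(-59 - 15\right) = \left(-23\right) \left(-74\right) = 1702$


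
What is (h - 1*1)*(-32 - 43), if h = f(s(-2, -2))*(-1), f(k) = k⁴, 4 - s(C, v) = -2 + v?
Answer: 307275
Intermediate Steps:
s(C, v) = 6 - v (s(C, v) = 4 - (-2 + v) = 4 + (2 - v) = 6 - v)
h = -4096 (h = (6 - 1*(-2))⁴*(-1) = (6 + 2)⁴*(-1) = 8⁴*(-1) = 4096*(-1) = -4096)
(h - 1*1)*(-32 - 43) = (-4096 - 1*1)*(-32 - 43) = (-4096 - 1)*(-75) = -4097*(-75) = 307275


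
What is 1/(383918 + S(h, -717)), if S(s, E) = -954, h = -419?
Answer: 1/382964 ≈ 2.6112e-6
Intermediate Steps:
1/(383918 + S(h, -717)) = 1/(383918 - 954) = 1/382964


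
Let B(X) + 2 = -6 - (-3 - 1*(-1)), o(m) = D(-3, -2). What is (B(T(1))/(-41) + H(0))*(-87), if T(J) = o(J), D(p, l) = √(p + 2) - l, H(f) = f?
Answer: -522/41 ≈ -12.732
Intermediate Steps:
D(p, l) = √(2 + p) - l
o(m) = 2 + I (o(m) = √(2 - 3) - 1*(-2) = √(-1) + 2 = I + 2 = 2 + I)
T(J) = 2 + I
B(X) = -6 (B(X) = -2 + (-6 - (-3 - 1*(-1))) = -2 + (-6 - (-3 + 1)) = -2 + (-6 - 1*(-2)) = -2 + (-6 + 2) = -2 - 4 = -6)
(B(T(1))/(-41) + H(0))*(-87) = (-6/(-41) + 0)*(-87) = (-6*(-1/41) + 0)*(-87) = (6/41 + 0)*(-87) = (6/41)*(-87) = -522/41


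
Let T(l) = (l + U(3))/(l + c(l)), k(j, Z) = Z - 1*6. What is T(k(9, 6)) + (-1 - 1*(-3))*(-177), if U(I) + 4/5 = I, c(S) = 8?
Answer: -14149/40 ≈ -353.73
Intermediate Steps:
U(I) = -⅘ + I
k(j, Z) = -6 + Z (k(j, Z) = Z - 6 = -6 + Z)
T(l) = (11/5 + l)/(8 + l) (T(l) = (l + (-⅘ + 3))/(l + 8) = (l + 11/5)/(8 + l) = (11/5 + l)/(8 + l))
T(k(9, 6)) + (-1 - 1*(-3))*(-177) = (11/5 + (-6 + 6))/(8 + (-6 + 6)) + (-1 - 1*(-3))*(-177) = (11/5 + 0)/(8 + 0) + (-1 + 3)*(-177) = (11/5)/8 + 2*(-177) = (⅛)*(11/5) - 354 = 11/40 - 354 = -14149/40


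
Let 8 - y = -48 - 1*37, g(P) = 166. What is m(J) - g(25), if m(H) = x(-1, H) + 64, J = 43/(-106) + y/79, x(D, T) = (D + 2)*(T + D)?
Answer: -856061/8374 ≈ -102.23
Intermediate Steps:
x(D, T) = (2 + D)*(D + T)
y = 93 (y = 8 - (-48 - 1*37) = 8 - (-48 - 37) = 8 - 1*(-85) = 8 + 85 = 93)
J = 6461/8374 (J = 43/(-106) + 93/79 = 43*(-1/106) + 93*(1/79) = -43/106 + 93/79 = 6461/8374 ≈ 0.77155)
m(H) = 63 + H (m(H) = ((-1)**2 + 2*(-1) + 2*H - H) + 64 = (1 - 2 + 2*H - H) + 64 = (-1 + H) + 64 = 63 + H)
m(J) - g(25) = (63 + 6461/8374) - 1*166 = 534023/8374 - 166 = -856061/8374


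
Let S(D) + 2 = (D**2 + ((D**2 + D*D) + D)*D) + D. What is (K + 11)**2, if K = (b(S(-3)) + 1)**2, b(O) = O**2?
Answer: 8004004848225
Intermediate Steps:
S(D) = -2 + D + D**2 + D*(D + 2*D**2) (S(D) = -2 + ((D**2 + ((D**2 + D*D) + D)*D) + D) = -2 + ((D**2 + ((D**2 + D**2) + D)*D) + D) = -2 + ((D**2 + (2*D**2 + D)*D) + D) = -2 + ((D**2 + (D + 2*D**2)*D) + D) = -2 + ((D**2 + D*(D + 2*D**2)) + D) = -2 + (D + D**2 + D*(D + 2*D**2)) = -2 + D + D**2 + D*(D + 2*D**2))
K = 2829124 (K = ((-2 - 3 + 2*(-3)**2 + 2*(-3)**3)**2 + 1)**2 = ((-2 - 3 + 2*9 + 2*(-27))**2 + 1)**2 = ((-2 - 3 + 18 - 54)**2 + 1)**2 = ((-41)**2 + 1)**2 = (1681 + 1)**2 = 1682**2 = 2829124)
(K + 11)**2 = (2829124 + 11)**2 = 2829135**2 = 8004004848225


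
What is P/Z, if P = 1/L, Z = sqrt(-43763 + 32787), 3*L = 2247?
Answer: -I*sqrt(14)/293608 ≈ -1.2744e-5*I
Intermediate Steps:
L = 749 (L = (1/3)*2247 = 749)
Z = 28*I*sqrt(14) (Z = sqrt(-10976) = 28*I*sqrt(14) ≈ 104.77*I)
P = 1/749 ≈ 0.0013351
P/Z = 1/(749*((28*I*sqrt(14)))) = (-I*sqrt(14)/392)/749 = -I*sqrt(14)/293608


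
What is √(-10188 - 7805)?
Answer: I*√17993 ≈ 134.14*I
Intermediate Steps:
√(-10188 - 7805) = √(-17993) = I*√17993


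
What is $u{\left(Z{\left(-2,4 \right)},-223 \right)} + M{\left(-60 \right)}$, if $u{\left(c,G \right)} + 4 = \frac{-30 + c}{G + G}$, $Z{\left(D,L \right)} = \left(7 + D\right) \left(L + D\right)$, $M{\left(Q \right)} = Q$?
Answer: $- \frac{14262}{223} \approx -63.955$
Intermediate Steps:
$Z{\left(D,L \right)} = \left(7 + D\right) \left(D + L\right)$
$u{\left(c,G \right)} = -4 + \frac{-30 + c}{2 G}$ ($u{\left(c,G \right)} = -4 + \frac{-30 + c}{G + G} = -4 + \frac{-30 + c}{2 G}$)
$u{\left(Z{\left(-2,4 \right)},-223 \right)} + M{\left(-60 \right)} = \frac{-30 + \left(\left(-2\right)^{2} + 7 \left(-2\right) + 7 \cdot 4 - 8\right) - -1784}{2 \left(-223\right)} - 60 = \frac{1}{2} \left(- \frac{1}{223}\right) \left(-30 + \left(4 - 14 + 28 - 8\right) + 1784\right) - 60 = \frac{1}{2} \left(- \frac{1}{223}\right) \left(-30 + 10 + 1784\right) - 60 = \frac{1}{2} \left(- \frac{1}{223}\right) 1764 - 60 = - \frac{882}{223} - 60 = - \frac{14262}{223}$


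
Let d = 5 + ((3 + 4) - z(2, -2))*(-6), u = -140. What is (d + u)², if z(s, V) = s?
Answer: 27225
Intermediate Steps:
d = -25 (d = 5 + ((3 + 4) - 1*2)*(-6) = 5 + (7 - 2)*(-6) = 5 + 5*(-6) = 5 - 30 = -25)
(d + u)² = (-25 - 140)² = (-165)² = 27225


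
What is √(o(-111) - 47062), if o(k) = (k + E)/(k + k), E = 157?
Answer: I*√579853455/111 ≈ 216.94*I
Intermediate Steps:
o(k) = (157 + k)/(2*k) (o(k) = (k + 157)/(k + k) = (157 + k)/((2*k)) = (157 + k)*(1/(2*k)) = (157 + k)/(2*k))
√(o(-111) - 47062) = √((½)*(157 - 111)/(-111) - 47062) = √((½)*(-1/111)*46 - 47062) = √(-23/111 - 47062) = √(-5223905/111) = I*√579853455/111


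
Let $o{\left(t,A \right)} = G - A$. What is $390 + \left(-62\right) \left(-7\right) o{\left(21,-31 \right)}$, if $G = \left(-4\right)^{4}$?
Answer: $124948$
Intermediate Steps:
$G = 256$
$o{\left(t,A \right)} = 256 - A$
$390 + \left(-62\right) \left(-7\right) o{\left(21,-31 \right)} = 390 + \left(-62\right) \left(-7\right) \left(256 - -31\right) = 390 + 434 \left(256 + 31\right) = 390 + 434 \cdot 287 = 390 + 124558 = 124948$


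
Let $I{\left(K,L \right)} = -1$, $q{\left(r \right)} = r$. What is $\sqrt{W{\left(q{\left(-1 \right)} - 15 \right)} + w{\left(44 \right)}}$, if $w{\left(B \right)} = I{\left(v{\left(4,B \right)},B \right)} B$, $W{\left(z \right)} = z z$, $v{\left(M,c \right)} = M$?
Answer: $2 \sqrt{53} \approx 14.56$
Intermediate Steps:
$W{\left(z \right)} = z^{2}$
$w{\left(B \right)} = - B$
$\sqrt{W{\left(q{\left(-1 \right)} - 15 \right)} + w{\left(44 \right)}} = \sqrt{\left(-1 - 15\right)^{2} - 44} = \sqrt{\left(-16\right)^{2} - 44} = \sqrt{256 - 44} = \sqrt{212} = 2 \sqrt{53}$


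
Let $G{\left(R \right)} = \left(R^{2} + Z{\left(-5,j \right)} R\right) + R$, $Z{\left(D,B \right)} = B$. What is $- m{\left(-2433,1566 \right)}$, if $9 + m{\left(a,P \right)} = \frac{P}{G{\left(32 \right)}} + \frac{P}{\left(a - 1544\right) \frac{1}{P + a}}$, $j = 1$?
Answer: $- \frac{722243367}{2163488} \approx -333.83$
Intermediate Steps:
$G{\left(R \right)} = R^{2} + 2 R$ ($G{\left(R \right)} = \left(R^{2} + 1 R\right) + R = \left(R^{2} + R\right) + R = \left(R + R^{2}\right) + R = R^{2} + 2 R$)
$m{\left(a,P \right)} = -9 + \frac{P}{1088} + \frac{P \left(P + a\right)}{-1544 + a}$ ($m{\left(a,P \right)} = -9 + \left(\frac{P}{32 \left(2 + 32\right)} + \frac{P}{\left(a - 1544\right) \frac{1}{P + a}}\right) = -9 + \left(\frac{P}{32 \cdot 34} + \frac{P}{\left(-1544 + a\right) \frac{1}{P + a}}\right) = -9 + \left(\frac{P}{1088} + \frac{P}{\frac{1}{P + a} \left(-1544 + a\right)}\right) = -9 + \left(P \frac{1}{1088} + P \frac{P + a}{-1544 + a}\right) = -9 + \left(\frac{P}{1088} + \frac{P \left(P + a\right)}{-1544 + a}\right) = -9 + \frac{P}{1088} + \frac{P \left(P + a\right)}{-1544 + a}$)
$- m{\left(-2433,1566 \right)} = - \frac{15118848 - -23823936 - 2417904 + 1088 \cdot 1566^{2} + 1089 \cdot 1566 \left(-2433\right)}{1088 \left(-1544 - 2433\right)} = - \frac{15118848 + 23823936 - 2417904 + 1088 \cdot 2452356 - 4149174942}{1088 \left(-3977\right)} = - \frac{\left(-1\right) \left(15118848 + 23823936 - 2417904 + 2668163328 - 4149174942\right)}{1088 \cdot 3977} = - \frac{\left(-1\right) \left(-1444486734\right)}{1088 \cdot 3977} = \left(-1\right) \frac{722243367}{2163488} = - \frac{722243367}{2163488}$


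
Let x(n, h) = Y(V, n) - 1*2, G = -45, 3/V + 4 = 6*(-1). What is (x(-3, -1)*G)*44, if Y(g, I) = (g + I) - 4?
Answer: 18414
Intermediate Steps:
V = -3/10 (V = 3/(-4 + 6*(-1)) = 3/(-4 - 6) = 3/(-10) = 3*(-1/10) = -3/10 ≈ -0.30000)
Y(g, I) = -4 + I + g (Y(g, I) = (I + g) - 4 = -4 + I + g)
x(n, h) = -63/10 + n (x(n, h) = (-4 + n - 3/10) - 1*2 = (-43/10 + n) - 2 = -63/10 + n)
(x(-3, -1)*G)*44 = ((-63/10 - 3)*(-45))*44 = -93/10*(-45)*44 = (837/2)*44 = 18414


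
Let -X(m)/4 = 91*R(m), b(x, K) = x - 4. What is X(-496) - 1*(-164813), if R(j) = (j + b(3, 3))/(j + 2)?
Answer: 3124489/19 ≈ 1.6445e+5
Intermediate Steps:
b(x, K) = -4 + x
R(j) = (-1 + j)/(2 + j) (R(j) = (j + (-4 + 3))/(j + 2) = (j - 1)/(2 + j) = (-1 + j)/(2 + j))
X(m) = -364*(-1 + m)/(2 + m)
X(-496) - 1*(-164813) = 364*(1 - 1*(-496))/(2 - 496) - 1*(-164813) = 364*(1 + 496)/(-494) + 164813 = 364*(-1/494)*497 + 164813 = -6958/19 + 164813 = 3124489/19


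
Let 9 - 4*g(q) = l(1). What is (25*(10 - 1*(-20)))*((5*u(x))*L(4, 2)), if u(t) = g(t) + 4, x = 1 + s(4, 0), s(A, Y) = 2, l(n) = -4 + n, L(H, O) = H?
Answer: 105000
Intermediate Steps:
g(q) = 3 (g(q) = 9/4 - (-4 + 1)/4 = 9/4 - 1/4*(-3) = 9/4 + 3/4 = 3)
x = 3 (x = 1 + 2 = 3)
u(t) = 7 (u(t) = 3 + 4 = 7)
(25*(10 - 1*(-20)))*((5*u(x))*L(4, 2)) = (25*(10 - 1*(-20)))*((5*7)*4) = (25*(10 + 20))*(35*4) = (25*30)*140 = 750*140 = 105000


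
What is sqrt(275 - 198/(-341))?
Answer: sqrt(264833)/31 ≈ 16.601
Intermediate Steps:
sqrt(275 - 198/(-341)) = sqrt(275 - 198*(-1/341)) = sqrt(275 + 18/31) = sqrt(8543/31) = sqrt(264833)/31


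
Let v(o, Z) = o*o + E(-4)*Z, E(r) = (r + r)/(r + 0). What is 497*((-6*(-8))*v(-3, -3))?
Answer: 71568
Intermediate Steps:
E(r) = 2 (E(r) = (2*r)/r = 2)
v(o, Z) = o² + 2*Z (v(o, Z) = o*o + 2*Z = o² + 2*Z)
497*((-6*(-8))*v(-3, -3)) = 497*((-6*(-8))*((-3)² + 2*(-3))) = 497*(48*(9 - 6)) = 497*(48*3) = 497*144 = 71568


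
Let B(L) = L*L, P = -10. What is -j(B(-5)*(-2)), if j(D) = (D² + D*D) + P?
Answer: -4990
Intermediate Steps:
B(L) = L²
j(D) = -10 + 2*D² (j(D) = (D² + D*D) - 10 = (D² + D²) - 10 = 2*D² - 10 = -10 + 2*D²)
-j(B(-5)*(-2)) = -(-10 + 2*((-5)²*(-2))²) = -(-10 + 2*(25*(-2))²) = -(-10 + 2*(-50)²) = -(-10 + 2*2500) = -(-10 + 5000) = -1*4990 = -4990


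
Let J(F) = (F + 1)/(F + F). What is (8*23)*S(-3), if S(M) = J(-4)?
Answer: 69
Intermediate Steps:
J(F) = (1 + F)/(2*F) (J(F) = (1 + F)/((2*F)) = (1 + F)*(1/(2*F)) = (1 + F)/(2*F))
S(M) = 3/8 (S(M) = (½)*(1 - 4)/(-4) = (½)*(-¼)*(-3) = 3/8)
(8*23)*S(-3) = (8*23)*(3/8) = 184*(3/8) = 69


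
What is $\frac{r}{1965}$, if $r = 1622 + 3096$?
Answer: $\frac{4718}{1965} \approx 2.401$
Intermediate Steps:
$r = 4718$
$\frac{r}{1965} = \frac{4718}{1965}$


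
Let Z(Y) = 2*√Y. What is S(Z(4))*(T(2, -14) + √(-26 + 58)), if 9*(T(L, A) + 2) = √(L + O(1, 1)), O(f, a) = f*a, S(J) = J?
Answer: -8 + 16*√2 + 4*√3/9 ≈ 15.397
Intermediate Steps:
O(f, a) = a*f
T(L, A) = -2 + √(1 + L)/9 (T(L, A) = -2 + √(L + 1*1)/9 = -2 + √(L + 1)/9 = -2 + √(1 + L)/9)
S(Z(4))*(T(2, -14) + √(-26 + 58)) = (2*√4)*((-2 + √(1 + 2)/9) + √(-26 + 58)) = (2*2)*((-2 + √3/9) + √32) = 4*((-2 + √3/9) + 4*√2) = 4*(-2 + 4*√2 + √3/9) = -8 + 16*√2 + 4*√3/9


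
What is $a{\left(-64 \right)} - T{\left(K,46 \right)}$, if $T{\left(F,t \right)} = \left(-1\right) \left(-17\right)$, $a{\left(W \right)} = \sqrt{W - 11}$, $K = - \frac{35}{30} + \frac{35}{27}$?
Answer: $-17 + 5 i \sqrt{3} \approx -17.0 + 8.6602 i$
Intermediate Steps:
$K = \frac{7}{54}$ ($K = \left(-35\right) \frac{1}{30} + 35 \cdot \frac{1}{27} = - \frac{7}{6} + \frac{35}{27} = \frac{7}{54} \approx 0.12963$)
$a{\left(W \right)} = \sqrt{-11 + W}$
$T{\left(F,t \right)} = 17$
$a{\left(-64 \right)} - T{\left(K,46 \right)} = \sqrt{-11 - 64} - 17 = \sqrt{-75} - 17 = 5 i \sqrt{3} - 17 = -17 + 5 i \sqrt{3}$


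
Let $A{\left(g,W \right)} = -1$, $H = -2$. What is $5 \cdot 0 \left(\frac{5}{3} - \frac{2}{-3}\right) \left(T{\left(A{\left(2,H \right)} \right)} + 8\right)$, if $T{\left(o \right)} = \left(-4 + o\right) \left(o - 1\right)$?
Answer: $0$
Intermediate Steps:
$T{\left(o \right)} = \left(-1 + o\right) \left(-4 + o\right)$ ($T{\left(o \right)} = \left(-4 + o\right) \left(-1 + o\right) = \left(-1 + o\right) \left(-4 + o\right)$)
$5 \cdot 0 \left(\frac{5}{3} - \frac{2}{-3}\right) \left(T{\left(A{\left(2,H \right)} \right)} + 8\right) = 5 \cdot 0 \left(\frac{5}{3} - \frac{2}{-3}\right) \left(\left(4 + \left(-1\right)^{2} - -5\right) + 8\right) = 0 \left(5 \cdot \frac{1}{3} - - \frac{2}{3}\right) \left(\left(4 + 1 + 5\right) + 8\right) = 0 \left(\frac{5}{3} + \frac{2}{3}\right) \left(10 + 8\right) = 0 \cdot \frac{7}{3} \cdot 18 = 0 \cdot 18 = 0$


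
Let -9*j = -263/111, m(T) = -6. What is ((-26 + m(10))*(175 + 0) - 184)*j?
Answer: -507064/333 ≈ -1522.7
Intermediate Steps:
j = 263/999 (j = -(-263)/(9*111) = -1/9*(-263/111) = 263/999 ≈ 0.26326)
((-26 + m(10))*(175 + 0) - 184)*j = ((-26 - 6)*(175 + 0) - 184)*(263/999) = (-32*175 - 184)*(263/999) = (-5600 - 184)*(263/999) = -5784*263/999 = -507064/333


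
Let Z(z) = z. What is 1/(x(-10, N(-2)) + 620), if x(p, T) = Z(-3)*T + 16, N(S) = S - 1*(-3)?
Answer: 1/633 ≈ 0.0015798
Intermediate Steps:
N(S) = 3 + S (N(S) = S + 3 = 3 + S)
x(p, T) = 16 - 3*T (x(p, T) = -3*T + 16 = 16 - 3*T)
1/(x(-10, N(-2)) + 620) = 1/((16 - 3*(3 - 2)) + 620) = 1/((16 - 3*1) + 620) = 1/((16 - 3) + 620) = 1/(13 + 620) = 1/633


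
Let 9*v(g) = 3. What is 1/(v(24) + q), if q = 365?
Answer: 3/1096 ≈ 0.0027372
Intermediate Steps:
v(g) = ⅓ (v(g) = (⅑)*3 = ⅓)
1/(v(24) + q) = 1/(⅓ + 365) = 1/(1096/3) = 3/1096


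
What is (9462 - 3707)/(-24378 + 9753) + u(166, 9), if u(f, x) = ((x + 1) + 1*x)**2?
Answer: 1054774/2925 ≈ 360.61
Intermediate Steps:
u(f, x) = (1 + 2*x)**2 (u(f, x) = ((1 + x) + x)**2 = (1 + 2*x)**2)
(9462 - 3707)/(-24378 + 9753) + u(166, 9) = (9462 - 3707)/(-24378 + 9753) + (1 + 2*9)**2 = 5755/(-14625) + (1 + 18)**2 = 5755*(-1/14625) + 19**2 = -1151/2925 + 361 = 1054774/2925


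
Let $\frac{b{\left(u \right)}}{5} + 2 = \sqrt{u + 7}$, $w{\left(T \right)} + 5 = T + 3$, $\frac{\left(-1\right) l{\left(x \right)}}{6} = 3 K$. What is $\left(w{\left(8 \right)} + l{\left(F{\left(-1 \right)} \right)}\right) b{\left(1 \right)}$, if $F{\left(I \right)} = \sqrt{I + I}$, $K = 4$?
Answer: $660 - 660 \sqrt{2} \approx -273.38$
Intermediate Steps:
$F{\left(I \right)} = \sqrt{2} \sqrt{I}$ ($F{\left(I \right)} = \sqrt{2 I} = \sqrt{2} \sqrt{I}$)
$l{\left(x \right)} = -72$ ($l{\left(x \right)} = - 6 \cdot 3 \cdot 4 = \left(-6\right) 12 = -72$)
$w{\left(T \right)} = -2 + T$ ($w{\left(T \right)} = -5 + \left(T + 3\right) = -5 + \left(3 + T\right) = -2 + T$)
$b{\left(u \right)} = -10 + 5 \sqrt{7 + u}$ ($b{\left(u \right)} = -10 + 5 \sqrt{u + 7} = -10 + 5 \sqrt{7 + u}$)
$\left(w{\left(8 \right)} + l{\left(F{\left(-1 \right)} \right)}\right) b{\left(1 \right)} = \left(\left(-2 + 8\right) - 72\right) \left(-10 + 5 \sqrt{7 + 1}\right) = \left(6 - 72\right) \left(-10 + 5 \sqrt{8}\right) = - 66 \left(-10 + 5 \cdot 2 \sqrt{2}\right) = - 66 \left(-10 + 10 \sqrt{2}\right) = 660 - 660 \sqrt{2}$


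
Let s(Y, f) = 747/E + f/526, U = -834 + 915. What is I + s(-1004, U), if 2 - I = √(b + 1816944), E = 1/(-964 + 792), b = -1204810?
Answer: -67581451/526 - √612134 ≈ -1.2926e+5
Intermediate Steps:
U = 81
E = -1/172 (E = 1/(-172) = -1/172 ≈ -0.0058140)
I = 2 - √612134 (I = 2 - √(-1204810 + 1816944) = 2 - √612134 ≈ -780.39)
s(Y, f) = -128484 + f/526 (s(Y, f) = 747/(-1/172) + f/526 = 747*(-172) + f*(1/526) = -128484 + f/526)
I + s(-1004, U) = (2 - √612134) + (-128484 + (1/526)*81) = (2 - √612134) + (-128484 + 81/526) = (2 - √612134) - 67582503/526 = -67581451/526 - √612134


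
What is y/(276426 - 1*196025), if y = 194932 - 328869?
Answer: -133937/80401 ≈ -1.6659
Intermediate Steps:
y = -133937
y/(276426 - 1*196025) = -133937/(276426 - 1*196025) = -133937/(276426 - 196025) = -133937/80401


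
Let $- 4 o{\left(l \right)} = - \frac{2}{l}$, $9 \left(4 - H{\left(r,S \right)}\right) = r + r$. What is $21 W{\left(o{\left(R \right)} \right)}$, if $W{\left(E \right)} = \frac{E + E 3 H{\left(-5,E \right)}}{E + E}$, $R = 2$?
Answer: $\frac{343}{2} \approx 171.5$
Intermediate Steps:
$H{\left(r,S \right)} = 4 - \frac{2 r}{9}$ ($H{\left(r,S \right)} = 4 - \frac{r + r}{9} = 4 - \frac{2 r}{9}$)
$o{\left(l \right)} = \frac{1}{2 l}$ ($o{\left(l \right)} = - \frac{\left(-2\right) \frac{1}{l}}{4} = \frac{1}{2 l}$)
$W{\left(E \right)} = \frac{49}{6}$ ($W{\left(E \right)} = \frac{E + E 3 \left(4 - - \frac{10}{9}\right)}{E + E} = \frac{E + 3 E \left(4 + \frac{10}{9}\right)}{2 E} = \left(E + 3 E \frac{46}{9}\right) \frac{1}{2 E} = \left(E + \frac{46 E}{3}\right) \frac{1}{2 E} = \frac{49 E}{3} \frac{1}{2 E} = \frac{49}{6}$)
$21 W{\left(o{\left(R \right)} \right)} = 21 \cdot \frac{49}{6} = \frac{343}{2}$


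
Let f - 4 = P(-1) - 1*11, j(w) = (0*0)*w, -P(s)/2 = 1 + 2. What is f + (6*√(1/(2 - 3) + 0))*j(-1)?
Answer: -13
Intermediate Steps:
P(s) = -6 (P(s) = -2*(1 + 2) = -2*3 = -6)
j(w) = 0 (j(w) = 0*w = 0)
f = -13 (f = 4 + (-6 - 1*11) = 4 + (-6 - 11) = 4 - 17 = -13)
f + (6*√(1/(2 - 3) + 0))*j(-1) = -13 + (6*√(1/(2 - 3) + 0))*0 = -13 + (6*√(1/(-1) + 0))*0 = -13 + (6*√(-1 + 0))*0 = -13 + (6*√(-1))*0 = -13 + (6*I)*0 = -13 + 0 = -13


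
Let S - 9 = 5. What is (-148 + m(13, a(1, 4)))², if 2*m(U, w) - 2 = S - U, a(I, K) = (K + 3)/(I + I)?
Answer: 85849/4 ≈ 21462.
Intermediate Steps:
S = 14 (S = 9 + 5 = 14)
a(I, K) = (3 + K)/(2*I) (a(I, K) = (3 + K)/((2*I)) = (3 + K)*(1/(2*I)) = (3 + K)/(2*I))
m(U, w) = 8 - U/2 (m(U, w) = 1 + (14 - U)/2 = 1 + (7 - U/2) = 8 - U/2)
(-148 + m(13, a(1, 4)))² = (-148 + (8 - ½*13))² = (-148 + (8 - 13/2))² = (-148 + 3/2)² = (-293/2)² = 85849/4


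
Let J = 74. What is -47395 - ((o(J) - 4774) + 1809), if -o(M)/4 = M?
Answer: -44134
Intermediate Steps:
o(M) = -4*M
-47395 - ((o(J) - 4774) + 1809) = -47395 - ((-4*74 - 4774) + 1809) = -47395 - ((-296 - 4774) + 1809) = -47395 - (-5070 + 1809) = -47395 - 1*(-3261) = -47395 + 3261 = -44134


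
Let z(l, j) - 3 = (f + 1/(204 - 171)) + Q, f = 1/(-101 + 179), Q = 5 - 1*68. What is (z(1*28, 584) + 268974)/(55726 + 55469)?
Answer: 230728249/95405310 ≈ 2.4184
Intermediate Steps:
Q = -63 (Q = 5 - 68 = -63)
f = 1/78 ≈ 0.012821
z(l, j) = -51443/858 (z(l, j) = 3 + ((1/78 + 1/(204 - 171)) - 63) = 3 + ((1/78 + 1/33) - 63) = 3 + (37/858 - 63) = 3 - 54017/858 = -51443/858)
(z(1*28, 584) + 268974)/(55726 + 55469) = (-51443/858 + 268974)/(55726 + 55469) = (230728249/858)/111195 = (230728249/858)*(1/111195) = 230728249/95405310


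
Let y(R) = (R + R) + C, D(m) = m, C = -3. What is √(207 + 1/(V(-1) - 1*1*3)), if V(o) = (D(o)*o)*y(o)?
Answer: √3310/4 ≈ 14.383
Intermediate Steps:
y(R) = -3 + 2*R (y(R) = (R + R) - 3 = 2*R - 3 = -3 + 2*R)
V(o) = o²*(-3 + 2*o) (V(o) = (o*o)*(-3 + 2*o) = o²*(-3 + 2*o))
√(207 + 1/(V(-1) - 1*1*3)) = √(207 + 1/((-1)²*(-3 + 2*(-1)) - 1*1*3)) = √(207 + 1/(1*(-3 - 2) - 1*3)) = √(207 + 1/(1*(-5) - 3)) = √(207 + 1/(-5 - 3)) = √(207 + 1/(-8)) = √(207 - ⅛) = √(1655/8) = √3310/4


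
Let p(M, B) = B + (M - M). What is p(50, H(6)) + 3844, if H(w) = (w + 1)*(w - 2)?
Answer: 3872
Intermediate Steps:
H(w) = (1 + w)*(-2 + w)
p(M, B) = B (p(M, B) = B + 0 = B)
p(50, H(6)) + 3844 = (-2 + 6² - 1*6) + 3844 = (-2 + 36 - 6) + 3844 = 28 + 3844 = 3872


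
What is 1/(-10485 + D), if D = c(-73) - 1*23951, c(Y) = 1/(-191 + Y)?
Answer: -264/9091105 ≈ -2.9039e-5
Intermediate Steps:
D = -6323065/264 (D = 1/(-191 - 73) - 1*23951 = 1/(-264) - 23951 = -1/264 - 23951 = -6323065/264 ≈ -23951.)
1/(-10485 + D) = 1/(-10485 - 6323065/264) = 1/(-9091105/264) = -264/9091105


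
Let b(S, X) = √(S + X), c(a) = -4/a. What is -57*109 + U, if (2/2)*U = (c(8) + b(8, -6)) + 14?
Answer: -12399/2 + √2 ≈ -6198.1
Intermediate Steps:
U = 27/2 + √2 (U = (-4/8 + √(8 - 6)) + 14 = (-4*⅛ + √2) + 14 = (-½ + √2) + 14 = 27/2 + √2 ≈ 14.914)
-57*109 + U = -57*109 + (27/2 + √2) = -6213 + (27/2 + √2) = -12399/2 + √2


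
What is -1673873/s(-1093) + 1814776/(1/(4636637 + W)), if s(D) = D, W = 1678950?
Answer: 12527283656542489/1093 ≈ 1.1461e+13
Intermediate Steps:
-1673873/s(-1093) + 1814776/(1/(4636637 + W)) = -1673873/(-1093) + 1814776/(1/(4636637 + 1678950)) = -1673873*(-1/1093) + 1814776/(1/6315587) = 1673873/1093 + 1814776/(1/6315587) = 1673873/1093 + 1814776*6315587 = 1673873/1093 + 11461375713512 = 12527283656542489/1093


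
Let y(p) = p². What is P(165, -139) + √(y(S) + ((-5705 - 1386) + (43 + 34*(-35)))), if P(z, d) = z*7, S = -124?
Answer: 1155 + √7138 ≈ 1239.5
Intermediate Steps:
P(z, d) = 7*z
P(165, -139) + √(y(S) + ((-5705 - 1386) + (43 + 34*(-35)))) = 7*165 + √((-124)² + ((-5705 - 1386) + (43 + 34*(-35)))) = 1155 + √(15376 + (-7091 + (43 - 1190))) = 1155 + √(15376 + (-7091 - 1147)) = 1155 + √(15376 - 8238) = 1155 + √7138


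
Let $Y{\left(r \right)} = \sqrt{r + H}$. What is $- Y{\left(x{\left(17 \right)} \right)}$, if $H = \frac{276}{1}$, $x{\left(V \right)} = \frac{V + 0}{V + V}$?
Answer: $- \frac{\sqrt{1106}}{2} \approx -16.628$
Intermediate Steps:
$x{\left(V \right)} = \frac{1}{2}$ ($x{\left(V \right)} = \frac{V}{2 V} = V \frac{1}{2 V} = \frac{1}{2}$)
$H = 276$ ($H = 276 \cdot 1 = 276$)
$Y{\left(r \right)} = \sqrt{276 + r}$ ($Y{\left(r \right)} = \sqrt{r + 276} = \sqrt{276 + r}$)
$- Y{\left(x{\left(17 \right)} \right)} = - \sqrt{276 + \frac{1}{2}} = - \sqrt{\frac{553}{2}} = - \frac{\sqrt{1106}}{2}$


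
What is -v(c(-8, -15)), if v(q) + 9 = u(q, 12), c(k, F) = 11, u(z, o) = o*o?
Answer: -135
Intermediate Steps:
u(z, o) = o²
v(q) = 135 (v(q) = -9 + 12² = -9 + 144 = 135)
-v(c(-8, -15)) = -1*135 = -135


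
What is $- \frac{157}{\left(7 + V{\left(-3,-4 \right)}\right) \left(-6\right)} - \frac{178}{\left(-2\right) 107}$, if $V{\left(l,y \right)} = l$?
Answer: $\frac{18935}{2568} \approx 7.3734$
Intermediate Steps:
$- \frac{157}{\left(7 + V{\left(-3,-4 \right)}\right) \left(-6\right)} - \frac{178}{\left(-2\right) 107} = - \frac{157}{\left(7 - 3\right) \left(-6\right)} - \frac{178}{\left(-2\right) 107} = - \frac{157}{4 \left(-6\right)} - \frac{178}{-214} = - \frac{157}{-24} - - \frac{89}{107} = \left(-157\right) \left(- \frac{1}{24}\right) + \frac{89}{107} = \frac{157}{24} + \frac{89}{107} = \frac{18935}{2568}$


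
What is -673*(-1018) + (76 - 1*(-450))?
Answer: 685640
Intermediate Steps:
-673*(-1018) + (76 - 1*(-450)) = 685114 + (76 + 450) = 685114 + 526 = 685640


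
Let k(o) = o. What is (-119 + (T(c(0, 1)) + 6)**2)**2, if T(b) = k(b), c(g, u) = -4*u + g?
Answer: 13225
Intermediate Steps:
c(g, u) = g - 4*u
T(b) = b
(-119 + (T(c(0, 1)) + 6)**2)**2 = (-119 + ((0 - 4*1) + 6)**2)**2 = (-119 + ((0 - 4) + 6)**2)**2 = (-119 + (-4 + 6)**2)**2 = (-119 + 2**2)**2 = (-119 + 4)**2 = (-115)**2 = 13225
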